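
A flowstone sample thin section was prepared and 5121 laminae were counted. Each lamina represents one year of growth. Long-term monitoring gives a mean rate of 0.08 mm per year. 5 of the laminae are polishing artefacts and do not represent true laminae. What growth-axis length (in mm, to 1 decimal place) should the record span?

409.3 mm

True lamina count = 5121 − 5 = 5116.
Length ≈ 0.08 × 5116 = 409.3 mm.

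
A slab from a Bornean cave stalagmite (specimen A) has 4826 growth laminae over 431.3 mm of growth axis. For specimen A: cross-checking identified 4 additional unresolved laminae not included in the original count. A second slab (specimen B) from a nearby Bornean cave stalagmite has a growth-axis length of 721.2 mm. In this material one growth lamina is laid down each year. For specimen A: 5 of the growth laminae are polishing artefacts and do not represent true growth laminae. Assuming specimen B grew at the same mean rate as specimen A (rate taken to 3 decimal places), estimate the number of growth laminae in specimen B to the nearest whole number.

8103 growth laminae

Specimen A: correcting the raw count gives 4826 − 5 + 4 = 4825 true growth laminae.
A: Extension rate ≈ 431.3 / 4825 = 0.089 mm/yr.
For B, 721.2 / 0.089 = 8103.37 years ≈ 8103 growth laminae.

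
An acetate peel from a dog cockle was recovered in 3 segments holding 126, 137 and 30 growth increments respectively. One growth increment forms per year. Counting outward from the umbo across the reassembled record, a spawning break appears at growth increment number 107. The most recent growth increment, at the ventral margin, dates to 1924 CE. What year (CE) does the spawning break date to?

Total growth increments = 126 + 137 + 30 = 293.
293 − 107 = 186 growth increments lie beyond the spawning break toward the ventral margin.
The growth increment at the ventral margin is 1924 CE, so the spawning break dates to 1924 − 186 = 1738 CE.

1738 CE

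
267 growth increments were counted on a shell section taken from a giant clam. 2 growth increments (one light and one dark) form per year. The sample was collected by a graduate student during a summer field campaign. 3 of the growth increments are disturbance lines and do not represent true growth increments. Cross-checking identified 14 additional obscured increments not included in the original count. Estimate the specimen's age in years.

Adjusted count: 267 − 3 + 14 = 278 growth increments.
Dividing by 2 growth increments per year: 278 / 2 = 139 years.

139 years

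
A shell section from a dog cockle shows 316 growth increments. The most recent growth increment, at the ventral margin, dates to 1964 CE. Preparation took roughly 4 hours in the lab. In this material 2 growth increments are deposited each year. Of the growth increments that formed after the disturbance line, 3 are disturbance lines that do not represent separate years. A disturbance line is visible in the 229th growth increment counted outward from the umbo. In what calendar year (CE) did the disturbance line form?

The disturbance line sits at growth increment 229 from the umbo, so 316 − 229 = 87 growth increments formed after it.
Removing the 3 false growth increments leaves 87 − 3 = 84 true growth increments beyond the disturbance line.
84 growth increments at 2 per year is 84 / 2 = 42 years.
Counting back 42 years from 1964 CE places the disturbance line in 1964 − 42 = 1922 CE.

1922 CE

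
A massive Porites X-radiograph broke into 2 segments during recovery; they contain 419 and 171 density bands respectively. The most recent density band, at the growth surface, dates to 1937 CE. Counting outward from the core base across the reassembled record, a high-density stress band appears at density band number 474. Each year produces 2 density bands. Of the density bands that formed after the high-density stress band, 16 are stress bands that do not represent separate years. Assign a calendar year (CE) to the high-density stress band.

Total density bands = 419 + 171 = 590.
590 − 474 = 116 density bands lie beyond the high-density stress band toward the growth surface.
116 − 16 false = 100 true density bands after the high-density stress band.
With 2 density bands per year, 100 / 2 = 50 years.
1937 − 50 = 1887 CE.

1887 CE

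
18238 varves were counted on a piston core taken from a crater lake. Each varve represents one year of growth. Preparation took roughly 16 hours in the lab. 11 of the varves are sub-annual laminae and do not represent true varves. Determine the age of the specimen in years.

18227 years

True varve count = 18238 − 11 = 18227.
With a one-to-one varve periodicity this is 18227 years.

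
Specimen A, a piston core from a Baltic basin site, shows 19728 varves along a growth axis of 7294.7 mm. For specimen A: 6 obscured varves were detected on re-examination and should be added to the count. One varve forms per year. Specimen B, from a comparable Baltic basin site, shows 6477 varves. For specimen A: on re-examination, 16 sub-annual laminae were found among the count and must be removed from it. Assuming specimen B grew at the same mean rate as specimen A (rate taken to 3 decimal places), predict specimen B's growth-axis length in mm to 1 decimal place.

Specimen A: adjusted count: 19728 − 16 + 6 = 19718 varves.
A: 7294.7 mm over 19718 years gives 7294.7 / 19718 ≈ 0.370 mm/yr.
For B, 0.370 mm/year × 6477 years = 2396.5 mm.

2396.5 mm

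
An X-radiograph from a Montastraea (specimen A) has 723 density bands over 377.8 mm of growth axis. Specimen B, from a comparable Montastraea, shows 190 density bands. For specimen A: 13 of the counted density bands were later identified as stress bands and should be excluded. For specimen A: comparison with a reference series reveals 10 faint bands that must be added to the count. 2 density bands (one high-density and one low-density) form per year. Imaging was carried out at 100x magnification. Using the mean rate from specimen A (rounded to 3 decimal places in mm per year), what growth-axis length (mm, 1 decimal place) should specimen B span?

99.7 mm

Specimen A: true density band count = 723 − 13 + 10 = 720.
Specimen A: dividing by 2 density bands per year: 720 / 2 = 360 years.
A: Extension rate ≈ 377.8 / 360 = 1.049 mm/year.
Specimen B: dividing by 2 density bands per year: 190 / 2 = 95 years. For B, 1.049 mm/year × 95 years = 99.7 mm.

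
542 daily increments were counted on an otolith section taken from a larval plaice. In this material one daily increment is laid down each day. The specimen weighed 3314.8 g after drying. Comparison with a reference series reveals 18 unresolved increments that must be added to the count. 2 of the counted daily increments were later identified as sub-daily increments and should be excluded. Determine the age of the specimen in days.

True daily increment count = 542 − 2 + 18 = 558.
One daily increment per day makes the duration 558 days.

558 d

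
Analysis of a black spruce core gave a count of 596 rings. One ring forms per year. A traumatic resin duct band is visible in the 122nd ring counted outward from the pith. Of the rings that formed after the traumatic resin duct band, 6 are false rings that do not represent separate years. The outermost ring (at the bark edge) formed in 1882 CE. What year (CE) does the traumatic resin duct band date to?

Between ring 122 and the bark edge there are 596 − 122 = 474 rings.
Excluding 6 false rings: 474 − 6 = 468.
The ring at the bark edge is 1882 CE, so the traumatic resin duct band dates to 1882 − 468 = 1414 CE.

1414 CE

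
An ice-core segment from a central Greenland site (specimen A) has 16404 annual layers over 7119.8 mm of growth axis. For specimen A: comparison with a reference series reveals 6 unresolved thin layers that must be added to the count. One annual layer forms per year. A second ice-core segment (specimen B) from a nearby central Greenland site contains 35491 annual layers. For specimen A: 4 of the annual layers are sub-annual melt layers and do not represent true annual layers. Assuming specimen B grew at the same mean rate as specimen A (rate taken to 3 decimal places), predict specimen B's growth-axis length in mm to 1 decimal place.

Specimen A: correcting the raw count gives 16404 − 4 + 6 = 16406 true annual layers.
A: Mean rate = 7119.8 mm / 16406 years ≈ 0.434 mm per year.
B's length ≈ 0.434 × 35491 = 15403.1 mm.

15403.1 mm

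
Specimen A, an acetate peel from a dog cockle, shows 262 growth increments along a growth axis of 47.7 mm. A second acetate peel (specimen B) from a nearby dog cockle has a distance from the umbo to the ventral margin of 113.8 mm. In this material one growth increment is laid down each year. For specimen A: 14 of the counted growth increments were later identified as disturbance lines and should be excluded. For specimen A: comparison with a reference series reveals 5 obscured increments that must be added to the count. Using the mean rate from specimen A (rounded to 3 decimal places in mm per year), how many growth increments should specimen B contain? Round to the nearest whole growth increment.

602 growth increments

Specimen A: correcting the raw count gives 262 − 14 + 5 = 253 true growth increments.
A: 47.7 mm over 253 years gives 47.7 / 253 ≈ 0.189 mm/yr.
For B, 113.8 / 0.189 = 602.12 years ≈ 602 growth increments.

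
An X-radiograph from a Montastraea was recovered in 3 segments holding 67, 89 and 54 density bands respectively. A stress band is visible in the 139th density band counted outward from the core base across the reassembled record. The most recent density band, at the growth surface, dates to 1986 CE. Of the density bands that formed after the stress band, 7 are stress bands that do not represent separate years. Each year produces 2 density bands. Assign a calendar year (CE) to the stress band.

1954 CE

Total density bands = 67 + 89 + 54 = 210.
Between density band 139 and the growth surface there are 210 − 139 = 71 density bands.
Removing the 7 false density bands leaves 71 − 7 = 64 true density bands beyond the stress band.
Dividing by 2 density bands per year: 64 / 2 = 32 years.
The density band at the growth surface is 1986 CE, so the stress band dates to 1986 − 32 = 1954 CE.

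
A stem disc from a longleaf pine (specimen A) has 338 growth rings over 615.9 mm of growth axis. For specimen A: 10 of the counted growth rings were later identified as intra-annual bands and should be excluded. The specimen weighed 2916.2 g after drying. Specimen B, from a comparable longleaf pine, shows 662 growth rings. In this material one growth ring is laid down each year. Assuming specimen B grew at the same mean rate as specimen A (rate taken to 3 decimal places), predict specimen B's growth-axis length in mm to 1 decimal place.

Specimen A: correcting the raw count gives 338 − 10 = 328 true growth rings.
A: Mean rate = 615.9 mm / 328 years ≈ 1.878 mm/year.
B's length ≈ 1.878 × 662 = 1243.2 mm.

1243.2 mm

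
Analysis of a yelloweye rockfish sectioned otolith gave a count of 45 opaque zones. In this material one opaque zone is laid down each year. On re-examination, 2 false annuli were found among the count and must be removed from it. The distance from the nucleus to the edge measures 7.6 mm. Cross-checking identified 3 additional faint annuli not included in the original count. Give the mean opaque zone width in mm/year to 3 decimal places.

0.165 mm/year

Correcting the raw count gives 45 − 2 + 3 = 46 true opaque zones.
7.6 mm over 46 years gives 7.6 / 46 ≈ 0.165 mm/year.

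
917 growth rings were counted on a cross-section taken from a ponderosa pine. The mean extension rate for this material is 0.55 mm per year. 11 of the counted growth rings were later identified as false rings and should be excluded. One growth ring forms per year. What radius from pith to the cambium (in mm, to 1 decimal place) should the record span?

498.3 mm

Adjusted count: 917 − 11 = 906 growth rings.
906 years at 0.55 mm/year gives 0.55 × 906 = 498.3 mm.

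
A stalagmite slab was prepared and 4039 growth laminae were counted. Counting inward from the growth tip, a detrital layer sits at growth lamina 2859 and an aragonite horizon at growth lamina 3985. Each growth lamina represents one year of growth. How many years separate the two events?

1126 yr

The two markers are separated by 3985 − 2859 = 1126 growth laminae.
At one growth lamina per year, 1126 years elapsed between them.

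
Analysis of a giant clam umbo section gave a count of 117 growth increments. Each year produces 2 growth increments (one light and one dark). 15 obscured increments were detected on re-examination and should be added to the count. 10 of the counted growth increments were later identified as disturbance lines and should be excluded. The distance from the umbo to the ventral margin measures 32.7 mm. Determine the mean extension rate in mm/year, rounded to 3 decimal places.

0.536 mm/year

Adjusted count: 117 − 10 + 15 = 122 growth increments.
Dividing by 2 growth increments per year: 122 / 2 = 61 years.
Mean rate = 32.7 mm / 61 years ≈ 0.536 mm/year.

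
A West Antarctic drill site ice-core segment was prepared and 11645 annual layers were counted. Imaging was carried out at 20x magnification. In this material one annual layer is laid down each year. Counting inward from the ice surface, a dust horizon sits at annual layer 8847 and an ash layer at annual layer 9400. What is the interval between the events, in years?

9400 − 8847 = 553 annual layers lie between the two events.
That is 553 years at one annual layer per year.

553 yr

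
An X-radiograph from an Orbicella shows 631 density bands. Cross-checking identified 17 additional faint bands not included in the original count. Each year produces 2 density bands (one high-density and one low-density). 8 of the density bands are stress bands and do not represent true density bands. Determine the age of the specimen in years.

Adjusted count: 631 − 8 + 17 = 640 density bands.
640 density bands at 2 per year is 640 / 2 = 320 years.

320 years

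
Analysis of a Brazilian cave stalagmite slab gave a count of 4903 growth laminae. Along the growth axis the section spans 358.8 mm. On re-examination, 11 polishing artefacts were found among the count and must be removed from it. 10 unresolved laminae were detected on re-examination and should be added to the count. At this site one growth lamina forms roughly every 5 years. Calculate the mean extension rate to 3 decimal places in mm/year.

After corrections the count is 4903 − 11 + 10 = 4902 growth laminae.
Multiplying by 5 years per growth lamina: 4902 × 5 = 24510 years.
Extension rate ≈ 358.8 / 24510 = 0.015 mm/year.

0.015 mm/year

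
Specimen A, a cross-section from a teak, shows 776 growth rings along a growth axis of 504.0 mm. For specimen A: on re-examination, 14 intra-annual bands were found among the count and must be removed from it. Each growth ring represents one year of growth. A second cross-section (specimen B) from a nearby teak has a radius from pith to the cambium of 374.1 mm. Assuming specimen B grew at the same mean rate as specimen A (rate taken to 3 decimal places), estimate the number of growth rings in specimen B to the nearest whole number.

566 growth rings

Specimen A: after corrections the count is 776 − 14 = 762 growth rings.
A: 504.0 mm over 762 years gives 504.0 / 762 ≈ 0.661 mm/yr.
Specimen B: 374.1 mm / 0.661 mm per year = 565.96 years ≈ 566 growth rings.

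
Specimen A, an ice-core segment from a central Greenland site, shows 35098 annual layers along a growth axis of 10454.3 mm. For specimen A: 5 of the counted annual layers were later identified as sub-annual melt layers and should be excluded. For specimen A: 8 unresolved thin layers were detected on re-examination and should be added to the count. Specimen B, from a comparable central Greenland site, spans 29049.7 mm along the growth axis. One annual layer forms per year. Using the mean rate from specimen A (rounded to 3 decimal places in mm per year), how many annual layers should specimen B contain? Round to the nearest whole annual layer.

Specimen A: correcting the raw count gives 35098 − 5 + 8 = 35101 true annual layers.
A: 10454.3 mm over 35101 years gives 10454.3 / 35101 ≈ 0.298 mm/year.
For B, 29049.7 / 0.298 = 97482.21 years ≈ 97482 annual layers.

97482 annual layers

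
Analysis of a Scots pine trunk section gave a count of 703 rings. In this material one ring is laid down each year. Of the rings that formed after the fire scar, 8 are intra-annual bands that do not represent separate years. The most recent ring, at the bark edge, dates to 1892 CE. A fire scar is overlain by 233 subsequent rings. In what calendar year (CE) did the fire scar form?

233 rings post-date the fire scar.
233 − 8 false = 225 true rings after the fire scar.
Counting back 225 years from 1892 CE places the fire scar in 1892 − 225 = 1667 CE.

1667 CE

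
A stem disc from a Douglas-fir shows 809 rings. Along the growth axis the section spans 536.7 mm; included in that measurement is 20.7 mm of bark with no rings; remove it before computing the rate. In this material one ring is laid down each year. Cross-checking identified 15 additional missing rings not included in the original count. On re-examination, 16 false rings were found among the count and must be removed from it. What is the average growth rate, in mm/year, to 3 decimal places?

Adjusted count: 809 − 16 + 15 = 808 rings.
Net length = 536.7 − 20.7 = 516.0 mm.
Extension rate ≈ 516.0 / 808 = 0.639 mm/year.

0.639 mm/year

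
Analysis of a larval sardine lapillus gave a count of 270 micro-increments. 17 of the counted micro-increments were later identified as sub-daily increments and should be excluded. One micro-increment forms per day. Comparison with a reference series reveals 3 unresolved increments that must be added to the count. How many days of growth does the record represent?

256 days

Correcting the raw count gives 270 − 17 + 3 = 256 true micro-increments.
One micro-increment per day makes the duration 256 days.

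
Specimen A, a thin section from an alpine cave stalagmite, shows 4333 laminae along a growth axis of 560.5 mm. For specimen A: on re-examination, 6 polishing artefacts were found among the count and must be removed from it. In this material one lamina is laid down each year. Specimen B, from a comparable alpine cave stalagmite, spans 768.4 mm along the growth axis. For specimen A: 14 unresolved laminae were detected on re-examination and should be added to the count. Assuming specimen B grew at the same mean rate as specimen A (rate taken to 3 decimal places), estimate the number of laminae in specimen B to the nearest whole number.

Specimen A: adjusted count: 4333 − 6 + 14 = 4341 laminae.
A: Mean rate = 560.5 mm / 4341 years ≈ 0.129 mm/year.
B spans 768.4 / 0.129 = 5956.59 years ≈ 5957 laminae.

5957 laminae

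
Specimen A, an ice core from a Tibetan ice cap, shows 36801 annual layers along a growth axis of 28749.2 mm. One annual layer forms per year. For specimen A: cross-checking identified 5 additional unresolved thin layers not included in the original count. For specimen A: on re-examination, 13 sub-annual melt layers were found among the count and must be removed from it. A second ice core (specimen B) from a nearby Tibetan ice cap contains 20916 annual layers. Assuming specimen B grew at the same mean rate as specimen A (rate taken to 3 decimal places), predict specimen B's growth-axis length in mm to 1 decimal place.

Specimen A: true annual layer count = 36801 − 13 + 5 = 36793.
A: Mean rate = 28749.2 mm / 36793 years ≈ 0.781 mm/yr.
Length of B = 0.781 × 20916 = 16335.4 mm.

16335.4 mm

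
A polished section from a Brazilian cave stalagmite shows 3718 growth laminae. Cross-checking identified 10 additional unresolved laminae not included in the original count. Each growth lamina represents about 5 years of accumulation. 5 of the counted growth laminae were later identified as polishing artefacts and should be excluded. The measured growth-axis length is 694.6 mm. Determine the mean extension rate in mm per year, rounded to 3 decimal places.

Adjusted count: 3718 − 5 + 10 = 3723 growth laminae.
3723 growth laminae at 5 years each span 3723 × 5 = 18615 years.
Extension rate ≈ 694.6 / 18615 = 0.037 mm per year.

0.037 mm per year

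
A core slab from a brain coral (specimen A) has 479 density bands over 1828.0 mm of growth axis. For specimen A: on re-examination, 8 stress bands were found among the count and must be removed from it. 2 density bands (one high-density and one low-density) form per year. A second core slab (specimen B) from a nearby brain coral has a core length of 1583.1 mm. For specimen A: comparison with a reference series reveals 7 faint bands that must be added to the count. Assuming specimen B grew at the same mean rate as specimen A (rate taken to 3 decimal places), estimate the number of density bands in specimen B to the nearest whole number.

Specimen A: correcting the raw count gives 479 − 8 + 7 = 478 true density bands.
Specimen A: with 2 density bands per year, 478 / 2 = 239 years.
A: 1828.0 mm over 239 years gives 1828.0 / 239 ≈ 7.649 mm per year.
Specimen B: 1583.1 mm / 7.649 mm per year = 206.97 years; at 2 density bands per year that is 206.97 × 2 ≈ 414 density bands.

414 density bands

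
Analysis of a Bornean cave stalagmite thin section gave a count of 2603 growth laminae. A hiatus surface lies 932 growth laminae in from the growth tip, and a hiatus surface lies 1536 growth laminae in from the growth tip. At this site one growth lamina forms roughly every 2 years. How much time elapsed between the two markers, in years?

1208 yr

Separation: 1536 − 932 = 604 growth laminae.
At 2 years per growth lamina, 604 × 2 = 1208 years.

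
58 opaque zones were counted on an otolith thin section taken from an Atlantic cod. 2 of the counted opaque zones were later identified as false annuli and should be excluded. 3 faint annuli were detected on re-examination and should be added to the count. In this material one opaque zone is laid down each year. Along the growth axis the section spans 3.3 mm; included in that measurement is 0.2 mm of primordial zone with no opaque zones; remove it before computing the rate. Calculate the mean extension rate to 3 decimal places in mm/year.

True opaque zone count = 58 − 2 + 3 = 59.
The growth record spans 3.3 − 0.2 = 3.1 mm.
Mean rate = 3.1 mm / 59 years ≈ 0.053 mm/year.

0.053 mm/year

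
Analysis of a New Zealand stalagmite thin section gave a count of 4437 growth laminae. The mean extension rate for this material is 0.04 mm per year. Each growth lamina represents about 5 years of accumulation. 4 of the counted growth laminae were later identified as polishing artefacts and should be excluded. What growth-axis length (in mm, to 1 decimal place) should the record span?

Adjusted count: 4437 − 4 = 4433 growth laminae.
4433 growth laminae at 5 years each span 4433 × 5 = 22165 years.
Length ≈ 0.04 × 22165 = 886.6 mm.

886.6 mm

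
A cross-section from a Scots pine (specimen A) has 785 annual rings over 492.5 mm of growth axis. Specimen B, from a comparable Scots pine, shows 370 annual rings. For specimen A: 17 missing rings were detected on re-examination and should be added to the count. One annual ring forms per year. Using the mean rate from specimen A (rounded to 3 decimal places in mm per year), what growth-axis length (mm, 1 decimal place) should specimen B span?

Specimen A: correcting the raw count gives 785 + 17 = 802 true annual rings.
A: Mean rate = 492.5 mm / 802 years ≈ 0.614 mm per year.
B's length ≈ 0.614 × 370 = 227.2 mm.

227.2 mm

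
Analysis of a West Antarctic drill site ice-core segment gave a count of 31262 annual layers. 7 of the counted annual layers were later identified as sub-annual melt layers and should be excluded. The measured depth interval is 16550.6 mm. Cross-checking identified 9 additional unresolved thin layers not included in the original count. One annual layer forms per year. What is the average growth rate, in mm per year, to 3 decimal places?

0.529 mm per year

After corrections the count is 31262 − 7 + 9 = 31264 annual layers.
16550.6 mm over 31264 years gives 16550.6 / 31264 ≈ 0.529 mm per year.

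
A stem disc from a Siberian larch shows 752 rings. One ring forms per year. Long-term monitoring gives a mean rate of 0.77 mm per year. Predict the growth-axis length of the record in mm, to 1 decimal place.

752 years of growth are recorded.
752 years at 0.77 mm/year gives 0.77 × 752 = 579.0 mm.

579.0 mm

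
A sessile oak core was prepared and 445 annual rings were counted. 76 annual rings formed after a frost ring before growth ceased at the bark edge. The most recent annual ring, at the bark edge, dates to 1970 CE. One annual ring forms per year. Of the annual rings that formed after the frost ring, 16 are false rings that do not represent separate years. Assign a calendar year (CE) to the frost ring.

1910 CE

There are 76 annual rings younger than the frost ring.
Excluding 16 false annual rings: 76 − 16 = 60.
Counting back 60 years from 1970 CE places the frost ring in 1970 − 60 = 1910 CE.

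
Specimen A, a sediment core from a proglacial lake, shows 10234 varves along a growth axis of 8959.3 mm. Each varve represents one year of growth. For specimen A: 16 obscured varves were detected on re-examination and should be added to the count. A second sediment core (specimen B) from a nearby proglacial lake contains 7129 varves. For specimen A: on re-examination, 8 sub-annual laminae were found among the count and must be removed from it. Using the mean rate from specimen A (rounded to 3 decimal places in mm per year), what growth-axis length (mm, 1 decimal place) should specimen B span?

Specimen A: true varve count = 10234 − 8 + 16 = 10242.
A: 8959.3 mm over 10242 years gives 8959.3 / 10242 ≈ 0.875 mm/yr.
For B, 0.875 mm/year × 7129 years = 6237.9 mm.

6237.9 mm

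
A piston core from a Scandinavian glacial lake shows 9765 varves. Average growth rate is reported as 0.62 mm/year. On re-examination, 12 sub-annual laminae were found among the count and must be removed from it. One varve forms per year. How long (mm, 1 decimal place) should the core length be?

After corrections the count is 9765 − 12 = 9753 varves.
Predicted length = 0.62 mm/year × 9753 years = 6046.9 mm.

6046.9 mm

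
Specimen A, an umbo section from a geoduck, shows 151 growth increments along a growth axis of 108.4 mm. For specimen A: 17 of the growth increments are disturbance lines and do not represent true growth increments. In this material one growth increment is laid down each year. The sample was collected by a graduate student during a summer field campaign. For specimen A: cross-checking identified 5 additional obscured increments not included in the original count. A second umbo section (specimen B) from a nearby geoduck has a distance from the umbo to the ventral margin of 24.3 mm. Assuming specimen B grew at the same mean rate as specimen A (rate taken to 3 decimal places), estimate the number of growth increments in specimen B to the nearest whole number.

Specimen A: true growth increment count = 151 − 17 + 5 = 139.
A: Extension rate ≈ 108.4 / 139 = 0.780 mm/year.
B spans 24.3 / 0.780 = 31.15 years ≈ 31 growth increments.

31 growth increments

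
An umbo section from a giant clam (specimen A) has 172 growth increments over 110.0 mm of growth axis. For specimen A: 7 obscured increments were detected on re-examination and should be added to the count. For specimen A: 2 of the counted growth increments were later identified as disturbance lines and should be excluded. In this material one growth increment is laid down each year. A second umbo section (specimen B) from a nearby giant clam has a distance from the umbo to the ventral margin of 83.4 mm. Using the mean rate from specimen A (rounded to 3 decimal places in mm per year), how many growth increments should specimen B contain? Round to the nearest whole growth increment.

Specimen A: adjusted count: 172 − 2 + 7 = 177 growth increments.
A: Mean rate = 110.0 mm / 177 years ≈ 0.621 mm/yr.
B spans 83.4 / 0.621 = 134.30 years ≈ 134 growth increments.

134 growth increments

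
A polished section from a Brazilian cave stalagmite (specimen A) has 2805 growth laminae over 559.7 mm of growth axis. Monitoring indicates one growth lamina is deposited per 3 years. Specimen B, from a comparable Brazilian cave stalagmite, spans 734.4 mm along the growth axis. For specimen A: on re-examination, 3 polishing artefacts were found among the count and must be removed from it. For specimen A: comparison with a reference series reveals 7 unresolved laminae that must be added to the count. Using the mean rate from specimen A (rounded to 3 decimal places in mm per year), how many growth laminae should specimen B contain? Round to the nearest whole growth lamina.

3709 growth laminae

Specimen A: true growth lamina count = 2805 − 3 + 7 = 2809.
Specimen A: 2809 growth laminae at 3 years each span 2809 × 3 = 8427 years.
A: 559.7 mm over 8427 years gives 559.7 / 8427 ≈ 0.066 mm/year.
For B, 734.4 / 0.066 = 11127.27 years; at 3 years per growth lamina that is 11127.27 / 3 ≈ 3709 growth laminae.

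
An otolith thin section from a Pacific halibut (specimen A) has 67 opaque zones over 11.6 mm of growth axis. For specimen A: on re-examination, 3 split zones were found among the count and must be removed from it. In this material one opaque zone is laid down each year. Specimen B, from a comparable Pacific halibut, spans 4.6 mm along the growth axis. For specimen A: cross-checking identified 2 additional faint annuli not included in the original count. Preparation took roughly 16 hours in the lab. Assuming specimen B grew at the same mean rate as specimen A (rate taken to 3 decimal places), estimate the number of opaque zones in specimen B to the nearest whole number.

Specimen A: true opaque zone count = 67 − 3 + 2 = 66.
A: Mean rate = 11.6 mm / 66 years ≈ 0.176 mm/year.
For B, 4.6 / 0.176 = 26.14 years ≈ 26 opaque zones.

26 opaque zones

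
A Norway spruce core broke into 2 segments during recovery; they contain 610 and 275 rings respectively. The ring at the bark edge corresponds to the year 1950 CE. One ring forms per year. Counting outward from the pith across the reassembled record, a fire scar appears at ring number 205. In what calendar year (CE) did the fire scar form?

1270 CE

Total rings = 610 + 275 = 885.
The fire scar sits at ring 205 from the pith, so 885 − 205 = 680 rings formed after it.
1950 − 680 = 1270 CE.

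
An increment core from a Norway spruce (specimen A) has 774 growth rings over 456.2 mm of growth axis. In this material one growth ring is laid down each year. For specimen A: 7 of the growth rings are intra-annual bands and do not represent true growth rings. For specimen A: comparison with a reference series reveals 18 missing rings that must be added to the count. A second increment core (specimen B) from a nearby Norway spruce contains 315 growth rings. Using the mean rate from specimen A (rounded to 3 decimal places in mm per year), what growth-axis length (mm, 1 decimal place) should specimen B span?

183.0 mm

Specimen A: after corrections the count is 774 − 7 + 18 = 785 growth rings.
A: Mean rate = 456.2 mm / 785 years ≈ 0.581 mm/yr.
Length of B = 0.581 × 315 = 183.0 mm.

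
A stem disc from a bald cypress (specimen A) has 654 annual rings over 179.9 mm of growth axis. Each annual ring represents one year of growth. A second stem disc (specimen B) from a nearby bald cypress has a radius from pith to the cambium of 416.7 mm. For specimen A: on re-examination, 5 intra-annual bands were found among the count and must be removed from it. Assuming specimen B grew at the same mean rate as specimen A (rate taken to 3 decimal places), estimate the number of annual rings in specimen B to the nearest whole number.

Specimen A: correcting the raw count gives 654 − 5 = 649 true annual rings.
A: Extension rate ≈ 179.9 / 649 = 0.277 mm/year.
For B, 416.7 / 0.277 = 1504.33 years ≈ 1504 annual rings.

1504 annual rings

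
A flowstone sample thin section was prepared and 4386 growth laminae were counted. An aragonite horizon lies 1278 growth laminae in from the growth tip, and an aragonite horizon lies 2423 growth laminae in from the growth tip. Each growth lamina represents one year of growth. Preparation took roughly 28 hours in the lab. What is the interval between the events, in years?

Separation: 2423 − 1278 = 1145 growth laminae.
At one growth lamina per year, 1145 years elapsed between them.

1145 years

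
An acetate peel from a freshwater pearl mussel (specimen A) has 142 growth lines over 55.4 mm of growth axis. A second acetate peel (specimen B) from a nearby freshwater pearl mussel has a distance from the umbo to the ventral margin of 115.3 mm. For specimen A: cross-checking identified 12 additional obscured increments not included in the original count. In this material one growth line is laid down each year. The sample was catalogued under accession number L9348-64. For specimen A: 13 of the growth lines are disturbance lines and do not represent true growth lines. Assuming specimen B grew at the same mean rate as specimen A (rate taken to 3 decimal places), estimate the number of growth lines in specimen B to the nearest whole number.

Specimen A: correcting the raw count gives 142 − 13 + 12 = 141 true growth lines.
A: Mean rate = 55.4 mm / 141 years ≈ 0.393 mm/year.
For B, 115.3 / 0.393 = 293.38 years ≈ 293 growth lines.

293 growth lines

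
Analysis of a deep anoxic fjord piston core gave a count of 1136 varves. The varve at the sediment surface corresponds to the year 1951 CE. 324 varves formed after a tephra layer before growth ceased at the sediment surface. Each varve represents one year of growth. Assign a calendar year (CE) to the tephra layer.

1627 CE

324 varves formed after the tephra layer.
Counting back 324 years from 1951 CE places the tephra layer in 1951 − 324 = 1627 CE.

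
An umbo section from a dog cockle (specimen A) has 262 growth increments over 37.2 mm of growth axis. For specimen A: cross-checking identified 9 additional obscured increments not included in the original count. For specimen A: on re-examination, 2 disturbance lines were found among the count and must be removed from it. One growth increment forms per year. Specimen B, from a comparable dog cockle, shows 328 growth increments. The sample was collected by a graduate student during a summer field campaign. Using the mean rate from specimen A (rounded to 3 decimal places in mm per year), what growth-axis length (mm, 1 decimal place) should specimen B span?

Specimen A: after corrections the count is 262 − 2 + 9 = 269 growth increments.
A: Mean rate = 37.2 mm / 269 years ≈ 0.138 mm per year.
For B, 0.138 mm/year × 328 years = 45.3 mm.

45.3 mm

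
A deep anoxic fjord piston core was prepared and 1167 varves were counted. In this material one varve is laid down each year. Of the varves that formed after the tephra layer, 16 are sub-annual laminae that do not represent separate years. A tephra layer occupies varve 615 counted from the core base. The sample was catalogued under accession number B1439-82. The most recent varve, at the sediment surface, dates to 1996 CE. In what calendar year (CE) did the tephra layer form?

The tephra layer sits at varve 615 from the core base, so 1167 − 615 = 552 varves formed after it.
Excluding 16 false varves: 552 − 16 = 536.
Counting back 536 years from 1996 CE places the tephra layer in 1996 − 536 = 1460 CE.

1460 CE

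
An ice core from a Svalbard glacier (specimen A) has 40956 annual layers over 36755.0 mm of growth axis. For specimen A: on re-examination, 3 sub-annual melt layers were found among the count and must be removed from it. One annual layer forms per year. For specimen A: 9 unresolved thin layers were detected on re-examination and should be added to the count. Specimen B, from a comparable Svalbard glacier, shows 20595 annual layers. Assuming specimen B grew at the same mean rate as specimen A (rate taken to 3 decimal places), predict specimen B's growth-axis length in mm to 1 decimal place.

18473.7 mm

Specimen A: correcting the raw count gives 40956 − 3 + 9 = 40962 true annual layers.
A: Extension rate ≈ 36755.0 / 40962 = 0.897 mm per year.
Length of B = 0.897 × 20595 = 18473.7 mm.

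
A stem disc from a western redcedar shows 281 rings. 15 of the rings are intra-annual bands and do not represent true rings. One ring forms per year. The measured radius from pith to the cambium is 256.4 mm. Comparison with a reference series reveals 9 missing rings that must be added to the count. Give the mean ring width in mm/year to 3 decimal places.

0.932 mm/year

After corrections the count is 281 − 15 + 9 = 275 rings.
Mean rate = 256.4 mm / 275 years ≈ 0.932 mm/year.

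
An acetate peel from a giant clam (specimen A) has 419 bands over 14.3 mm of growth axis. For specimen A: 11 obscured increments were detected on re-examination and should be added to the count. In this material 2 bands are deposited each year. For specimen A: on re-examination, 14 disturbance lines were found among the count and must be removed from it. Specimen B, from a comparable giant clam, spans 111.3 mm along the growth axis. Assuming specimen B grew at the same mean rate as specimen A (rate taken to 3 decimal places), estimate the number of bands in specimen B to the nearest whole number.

3226 bands

Specimen A: adjusted count: 419 − 14 + 11 = 416 bands.
Specimen A: with 2 bands per year, 416 / 2 = 208 years.
A: Extension rate ≈ 14.3 / 208 = 0.069 mm/year.
B spans 111.3 / 0.069 = 1613.04 years; at 2 bands per year that is 1613.04 × 2 ≈ 3226 bands.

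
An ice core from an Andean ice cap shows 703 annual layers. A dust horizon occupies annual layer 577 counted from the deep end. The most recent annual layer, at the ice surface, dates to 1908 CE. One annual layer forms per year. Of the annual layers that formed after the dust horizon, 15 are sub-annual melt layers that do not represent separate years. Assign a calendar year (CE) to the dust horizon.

1797 CE

703 − 577 = 126 annual layers lie beyond the dust horizon toward the ice surface.
Excluding 15 false annual layers: 126 − 15 = 111.
Counting back 111 years from 1908 CE places the dust horizon in 1908 − 111 = 1797 CE.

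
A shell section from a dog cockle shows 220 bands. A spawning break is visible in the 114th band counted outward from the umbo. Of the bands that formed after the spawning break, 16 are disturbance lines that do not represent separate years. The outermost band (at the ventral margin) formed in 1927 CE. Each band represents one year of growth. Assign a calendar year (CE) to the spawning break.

1837 CE

The spawning break sits at band 114 from the umbo, so 220 − 114 = 106 bands formed after it.
106 − 16 false = 90 true bands after the spawning break.
Counting back 90 years from 1927 CE places the spawning break in 1927 − 90 = 1837 CE.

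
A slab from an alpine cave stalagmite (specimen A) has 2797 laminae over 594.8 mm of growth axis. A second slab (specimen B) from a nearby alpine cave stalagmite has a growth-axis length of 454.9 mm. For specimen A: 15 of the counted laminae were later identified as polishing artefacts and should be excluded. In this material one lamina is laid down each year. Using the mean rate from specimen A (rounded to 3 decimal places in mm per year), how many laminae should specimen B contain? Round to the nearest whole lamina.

Specimen A: true lamina count = 2797 − 15 = 2782.
A: Mean rate = 594.8 mm / 2782 years ≈ 0.214 mm/year.
B spans 454.9 / 0.214 = 2125.70 years ≈ 2126 laminae.

2126 laminae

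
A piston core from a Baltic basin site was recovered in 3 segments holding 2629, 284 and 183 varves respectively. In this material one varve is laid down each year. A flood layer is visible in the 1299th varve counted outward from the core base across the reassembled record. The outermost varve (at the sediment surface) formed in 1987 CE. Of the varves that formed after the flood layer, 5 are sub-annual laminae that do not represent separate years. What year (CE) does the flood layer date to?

Total varves = 2629 + 284 + 183 = 3096.
The flood layer sits at varve 1299 from the core base, so 3096 − 1299 = 1797 varves formed after it.
Removing the 5 false varves leaves 1797 − 5 = 1792 true varves beyond the flood layer.
The varve at the sediment surface is 1987 CE, so the flood layer dates to 1987 − 1792 = 195 CE.

195 CE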